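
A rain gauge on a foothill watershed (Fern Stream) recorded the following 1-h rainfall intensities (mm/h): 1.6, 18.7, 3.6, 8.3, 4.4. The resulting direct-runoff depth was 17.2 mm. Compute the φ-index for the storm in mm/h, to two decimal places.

φ ≈ 4.90 mm/h

Only the 2 blocks with intensity above φ contribute runoff: 18.7, 8.3 mm/h.
Σ(I−φ)·Δt = d  ⇒  (18.7+8.3 − 2φ)·1 = 17.2
φ = (27.00 − 17.2/1) / 2 = 4.90 mm/h.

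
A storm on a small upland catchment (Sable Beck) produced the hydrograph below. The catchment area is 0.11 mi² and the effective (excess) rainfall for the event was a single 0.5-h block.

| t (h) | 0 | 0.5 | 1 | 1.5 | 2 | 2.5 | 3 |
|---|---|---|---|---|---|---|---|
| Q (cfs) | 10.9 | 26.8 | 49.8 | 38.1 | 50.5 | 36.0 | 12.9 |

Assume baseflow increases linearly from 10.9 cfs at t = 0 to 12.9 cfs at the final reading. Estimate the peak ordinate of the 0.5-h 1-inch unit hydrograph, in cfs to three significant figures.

U_p ≈ 38.3 cfs

Direct runoff: 0.00, 15.57, 38.23, 26.20, 38.27, 23.43, 0.00 cfs; ΣQ_DR = 141.7 cfs, peak = 38.27 cfs.
Runoff depth d = ΣQ_DR·Δt / A = 141.7 × 1800 / (0.11 mi²) = 0.9981 in.
The 1-inch UH is the DRH scaled by (1 in)/d, so U_p = 38.27 × 1/0.9981 = 38.3 cfs.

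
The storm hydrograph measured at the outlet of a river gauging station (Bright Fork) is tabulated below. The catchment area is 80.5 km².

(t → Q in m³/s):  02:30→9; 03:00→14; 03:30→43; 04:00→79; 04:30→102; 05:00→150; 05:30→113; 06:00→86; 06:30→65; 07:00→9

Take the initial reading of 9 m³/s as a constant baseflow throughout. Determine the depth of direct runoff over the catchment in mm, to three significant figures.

Direct runoff: 0.0, 5.0, 34.0, 70.0, 93.0, 141.0, 104.0, 77.0, 56.0, 0.0 m³/s; ΣQ_DR = 580.0 m³/s.
V = ΣQ_DR · Δt = 580.0 × 1800 s = 1.044 × 10^6 m³.
Over A = 80.5 km², depth = V / A = 13.0 mm.

d ≈ 13.0 mm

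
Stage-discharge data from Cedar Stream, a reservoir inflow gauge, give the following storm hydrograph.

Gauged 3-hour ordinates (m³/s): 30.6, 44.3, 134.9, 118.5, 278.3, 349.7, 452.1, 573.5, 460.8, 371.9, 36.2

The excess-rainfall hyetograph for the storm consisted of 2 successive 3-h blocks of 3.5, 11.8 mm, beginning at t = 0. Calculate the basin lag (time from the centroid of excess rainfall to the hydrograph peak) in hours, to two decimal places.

t_L ≈ 17.19 h

Centroid of excess rainfall: t_c = Σ P_i·t̄_i / ΣP_i = 3.8137 h (block centres at 1.5, 4.5 h).
Hydrograph peak occurs at t = 21 h, so basin lag t_L = 21 − 3.8137 = 17.19 h.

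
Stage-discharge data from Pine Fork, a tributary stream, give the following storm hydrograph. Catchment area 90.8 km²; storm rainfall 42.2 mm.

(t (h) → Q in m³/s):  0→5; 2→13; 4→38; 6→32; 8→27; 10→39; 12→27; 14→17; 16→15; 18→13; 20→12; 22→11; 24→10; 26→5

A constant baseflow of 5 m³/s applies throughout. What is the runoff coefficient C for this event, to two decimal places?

C ≈ 0.36

ΣQ_DR = 194.0 m³/s; V = ΣQ_DR·Δt = 1.397 × 10^6 m³.
Runoff depth d = V / A = 15.38 mm.
C = d / P = 15.38 / 42.2 = 0.36.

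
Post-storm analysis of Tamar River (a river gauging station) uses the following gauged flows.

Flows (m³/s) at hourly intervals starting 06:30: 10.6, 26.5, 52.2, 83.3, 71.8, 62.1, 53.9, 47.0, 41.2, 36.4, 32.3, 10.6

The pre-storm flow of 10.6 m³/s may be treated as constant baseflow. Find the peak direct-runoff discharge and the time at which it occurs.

Subtracting baseflow gives direct-runoff ordinates: 0.0, 15.9, 41.6, 72.7, 61.2, 51.5, 43.3, 36.4, 30.6, 25.8, 21.7, 0.0 m³/s.
The maximum is 72.7 m³/s, occurring at the reading for t = 09:30.

Q_p = 72.7 m³/s at t = 09:30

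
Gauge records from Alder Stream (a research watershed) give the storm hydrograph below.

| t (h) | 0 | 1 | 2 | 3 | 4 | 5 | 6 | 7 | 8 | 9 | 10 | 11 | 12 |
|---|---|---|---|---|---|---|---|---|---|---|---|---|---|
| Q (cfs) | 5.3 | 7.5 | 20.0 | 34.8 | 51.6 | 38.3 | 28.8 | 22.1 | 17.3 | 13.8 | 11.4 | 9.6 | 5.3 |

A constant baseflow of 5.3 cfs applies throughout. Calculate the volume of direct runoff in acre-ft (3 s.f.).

V ≈ 16.3 acre-ft

Direct-runoff ordinates (Q − Q_b): 0.0, 2.2, 14.7, 29.5, 46.3, 33.0, 23.5, 16.8, 12.0, 8.5, 6.1, 4.3, 0.0 cfs.
ΣQ_DR = 196.9 cfs.
With Δt = 1 h = 3600 s, V = ΣQ_DR · Δt = 196.9 × 3600 = 7.09 × 10^5 ft³ = 16.3 acre-ft.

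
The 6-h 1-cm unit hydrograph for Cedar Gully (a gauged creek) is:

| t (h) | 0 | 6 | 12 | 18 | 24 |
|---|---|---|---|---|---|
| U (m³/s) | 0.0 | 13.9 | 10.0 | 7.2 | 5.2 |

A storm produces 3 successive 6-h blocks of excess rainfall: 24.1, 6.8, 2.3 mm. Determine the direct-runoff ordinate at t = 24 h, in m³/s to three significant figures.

Q ≈ 19.7 m³/s

By discrete convolution, Q_j = Σ (P_i / 10 mm) · U_{j−i}.
At t = 24 h (j=4): Q = (24.1/10)·5.2 + (6.8/10)·7.2 + (2.3/10)·10.0 = 19.7 m³/s.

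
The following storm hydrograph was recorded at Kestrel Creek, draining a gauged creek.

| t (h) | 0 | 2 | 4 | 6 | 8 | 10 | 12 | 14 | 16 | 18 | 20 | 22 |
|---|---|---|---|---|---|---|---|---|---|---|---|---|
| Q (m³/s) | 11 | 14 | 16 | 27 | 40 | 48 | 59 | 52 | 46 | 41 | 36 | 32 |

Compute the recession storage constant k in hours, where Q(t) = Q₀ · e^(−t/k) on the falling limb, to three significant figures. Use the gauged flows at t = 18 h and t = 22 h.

On the falling limb, Q drops from 41 to 32 m³/s between t = 18 h and t = 22 h (Δt = 4 h).
k = −Δt / ln(Q₂/Q₁) = −4 / ln(32/41) = 16.1 h.

k ≈ 16.1 h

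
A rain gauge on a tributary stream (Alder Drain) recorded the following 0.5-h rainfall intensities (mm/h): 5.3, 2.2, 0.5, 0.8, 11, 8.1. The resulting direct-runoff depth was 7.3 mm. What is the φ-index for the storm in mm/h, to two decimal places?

Only the 3 blocks with intensity above φ contribute runoff: 5.3, 11, 8.1 mm/h.
Σ(I−φ)·Δt = d  ⇒  (5.3+11+8.1 − 3φ)·0.5 = 7.3
φ = (24.40 − 7.3/0.5) / 3 = 3.27 mm/h.

φ ≈ 3.27 mm/h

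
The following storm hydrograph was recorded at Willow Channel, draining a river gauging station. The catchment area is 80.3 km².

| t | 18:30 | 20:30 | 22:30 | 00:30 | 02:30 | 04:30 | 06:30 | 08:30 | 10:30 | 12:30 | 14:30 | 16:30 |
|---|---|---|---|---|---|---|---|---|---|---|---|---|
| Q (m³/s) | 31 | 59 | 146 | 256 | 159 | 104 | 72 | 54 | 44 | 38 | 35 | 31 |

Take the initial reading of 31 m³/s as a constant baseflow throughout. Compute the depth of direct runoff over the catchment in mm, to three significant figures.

d ≈ 58.9 mm

Direct runoff: 0.0, 28.0, 115.0, 225.0, 128.0, 73.0, 41.0, 23.0, 13.0, 7.0, 4.0, 0.0 m³/s; ΣQ_DR = 657.0 m³/s.
V = ΣQ_DR · Δt = 657.0 × 7200 s = 4.730 × 10^6 m³.
Over A = 80.3 km², depth = V / A = 58.9 mm.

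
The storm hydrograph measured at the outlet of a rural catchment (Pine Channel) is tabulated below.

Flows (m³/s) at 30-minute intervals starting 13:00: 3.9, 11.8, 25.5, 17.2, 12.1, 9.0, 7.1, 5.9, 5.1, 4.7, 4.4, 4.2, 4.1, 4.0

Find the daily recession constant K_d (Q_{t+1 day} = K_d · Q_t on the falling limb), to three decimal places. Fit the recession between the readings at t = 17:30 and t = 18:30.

K_d ≈ 0.067

Between t = 17:30 and t = 18:30 the flow falls from 4.7 to 4.2 m³/s over 2×0.5 h = 1 h.
Per-interval ratio K = (4.2/4.7)^(1/2) = 0.9453; K_d = K^(24/0.5) = 0.067.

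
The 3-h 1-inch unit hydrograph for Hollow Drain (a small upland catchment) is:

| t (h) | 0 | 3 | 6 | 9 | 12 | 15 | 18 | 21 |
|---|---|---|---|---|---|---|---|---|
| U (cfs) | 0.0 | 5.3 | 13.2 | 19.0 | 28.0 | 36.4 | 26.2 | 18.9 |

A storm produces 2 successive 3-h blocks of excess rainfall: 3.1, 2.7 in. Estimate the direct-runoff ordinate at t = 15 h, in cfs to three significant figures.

Q ≈ 188 cfs

By discrete convolution, Q_j = Σ (P_i / 1 in) · U_{j−i}.
At t = 15 h (j=5): Q = (3.1/1)·36.4 + (2.7/1)·28.0 = 188 cfs.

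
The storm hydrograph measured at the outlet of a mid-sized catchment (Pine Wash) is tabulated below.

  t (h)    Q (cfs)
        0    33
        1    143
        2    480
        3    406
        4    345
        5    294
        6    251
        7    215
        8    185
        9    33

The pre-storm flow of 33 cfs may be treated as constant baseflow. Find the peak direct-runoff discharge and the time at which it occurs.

Q_p = 447.0 cfs at t = 2 h

Subtracting baseflow gives direct-runoff ordinates: 0.0, 110.0, 447.0, 373.0, 312.0, 261.0, 218.0, 182.0, 152.0, 0.0 cfs.
The maximum is 447.0 cfs, occurring at the reading for t = 2 h.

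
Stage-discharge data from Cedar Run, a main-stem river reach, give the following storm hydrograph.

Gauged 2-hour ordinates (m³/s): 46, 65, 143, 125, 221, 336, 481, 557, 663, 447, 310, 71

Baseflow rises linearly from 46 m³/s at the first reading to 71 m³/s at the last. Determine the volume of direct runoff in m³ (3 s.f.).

V ≈ 1.99 × 10^7 m³

Direct-runoff ordinates (Q − Q_b): 0.00, 16.73, 92.45, 72.18, 165.91, 278.64, 421.36, 495.09, 598.82, 380.55, 241.27, 0.00 m³/s.
ΣQ_DR = 2763 m³/s.
With Δt = 2 h = 7200 s, V = ΣQ_DR · Δt = 2763 × 7200 = 1.99 × 10^7 m³.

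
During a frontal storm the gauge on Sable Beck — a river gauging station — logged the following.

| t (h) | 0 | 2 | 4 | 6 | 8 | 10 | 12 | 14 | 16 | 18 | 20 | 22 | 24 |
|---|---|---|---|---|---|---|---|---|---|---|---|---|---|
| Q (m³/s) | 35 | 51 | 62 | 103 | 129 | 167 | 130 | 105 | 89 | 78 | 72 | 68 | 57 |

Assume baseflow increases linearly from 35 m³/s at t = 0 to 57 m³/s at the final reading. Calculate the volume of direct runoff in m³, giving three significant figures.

V ≈ 3.95 × 10^6 m³

Direct-runoff ordinates (Q − Q_b): 0.00, 14.17, 23.33, 62.50, 86.67, 122.83, 84.00, 57.17, 39.33, 26.50, 18.67, 12.83, 0.00 m³/s.
ΣQ_DR = 548.0 m³/s.
With Δt = 2 h = 7200 s, V = ΣQ_DR · Δt = 548.0 × 7200 = 3.95 × 10^6 m³.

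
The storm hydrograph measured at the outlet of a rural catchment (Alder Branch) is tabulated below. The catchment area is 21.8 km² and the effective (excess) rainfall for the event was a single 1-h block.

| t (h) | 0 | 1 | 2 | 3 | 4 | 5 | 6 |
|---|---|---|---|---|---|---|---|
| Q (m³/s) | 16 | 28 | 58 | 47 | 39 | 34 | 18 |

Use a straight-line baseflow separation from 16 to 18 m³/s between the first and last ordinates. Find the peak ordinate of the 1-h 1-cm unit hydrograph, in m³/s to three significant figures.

U_p ≈ 20.7 m³/s

Direct runoff: 0.00, 11.67, 41.33, 30.00, 21.67, 16.33, 0.00 m³/s; ΣQ_DR = 121.0 m³/s, peak = 41.33 m³/s.
Runoff depth d = ΣQ_DR·Δt / A = 121.0 × 3600 / (21.8 km²) = 19.98 mm.
The 1-cm UH is the DRH scaled by (10 mm)/d, so U_p = 41.33 × 10/19.98 = 20.7 m³/s.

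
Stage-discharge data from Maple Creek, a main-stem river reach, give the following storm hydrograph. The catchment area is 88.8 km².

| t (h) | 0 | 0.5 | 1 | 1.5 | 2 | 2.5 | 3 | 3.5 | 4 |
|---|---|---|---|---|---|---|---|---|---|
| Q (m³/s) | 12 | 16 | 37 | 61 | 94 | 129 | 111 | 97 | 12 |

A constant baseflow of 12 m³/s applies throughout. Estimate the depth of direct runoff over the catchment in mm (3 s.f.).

d ≈ 9.34 mm

Direct runoff: 0.0, 4.0, 25.0, 49.0, 82.0, 117.0, 99.0, 85.0, 0.0 m³/s; ΣQ_DR = 461.0 m³/s.
V = ΣQ_DR · Δt = 461.0 × 1800 s = 8.298 × 10^5 m³.
Over A = 88.8 km², depth = V / A = 9.34 mm.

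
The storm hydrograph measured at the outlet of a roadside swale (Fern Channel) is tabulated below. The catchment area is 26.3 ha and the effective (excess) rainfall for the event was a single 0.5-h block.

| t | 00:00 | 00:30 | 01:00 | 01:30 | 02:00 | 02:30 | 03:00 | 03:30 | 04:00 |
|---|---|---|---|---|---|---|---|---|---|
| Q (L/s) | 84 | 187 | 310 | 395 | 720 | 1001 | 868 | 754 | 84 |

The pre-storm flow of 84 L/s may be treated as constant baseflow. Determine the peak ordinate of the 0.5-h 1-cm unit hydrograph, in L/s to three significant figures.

Direct runoff: 0.0, 103.0, 226.0, 311.0, 636.0, 917.0, 784.0, 670.0, 0.0 L/s; ΣQ_DR = 3647 L/s, peak = 917.0 L/s.
Runoff depth d = ΣQ_DR·Δt / A = 3647 × 1800 / (26.3 ha) = 24.96 mm.
The 1-cm UH is the DRH scaled by (10 mm)/d, so U_p = 917.0 × 10/24.96 = 367 L/s.

U_p ≈ 367 L/s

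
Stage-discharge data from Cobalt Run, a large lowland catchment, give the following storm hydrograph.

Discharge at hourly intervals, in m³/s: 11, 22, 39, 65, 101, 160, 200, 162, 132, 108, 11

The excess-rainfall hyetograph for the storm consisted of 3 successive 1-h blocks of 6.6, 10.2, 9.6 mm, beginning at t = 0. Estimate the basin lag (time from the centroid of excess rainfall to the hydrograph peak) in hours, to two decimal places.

t_L ≈ 4.39 h

Centroid of excess rainfall: t_c = Σ P_i·t̄_i / ΣP_i = 1.6136 h (block centres at 0.5, 1.5, 2.5 h).
Hydrograph peak occurs at t = 6 h, so basin lag t_L = 6 − 1.6136 = 4.39 h.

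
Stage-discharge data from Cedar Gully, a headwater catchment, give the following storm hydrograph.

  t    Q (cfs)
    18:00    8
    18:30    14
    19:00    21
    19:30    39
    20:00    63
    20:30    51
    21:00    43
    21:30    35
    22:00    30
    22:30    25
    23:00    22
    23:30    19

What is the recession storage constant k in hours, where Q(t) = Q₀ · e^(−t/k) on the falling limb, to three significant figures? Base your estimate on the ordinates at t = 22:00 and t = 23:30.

k ≈ 3.28 h

On the falling limb, Q drops from 30 to 19 cfs between t = 22:00 and t = 23:30 (Δt = 1.5 h).
k = −Δt / ln(Q₂/Q₁) = −1.5 / ln(19/30) = 3.28 h.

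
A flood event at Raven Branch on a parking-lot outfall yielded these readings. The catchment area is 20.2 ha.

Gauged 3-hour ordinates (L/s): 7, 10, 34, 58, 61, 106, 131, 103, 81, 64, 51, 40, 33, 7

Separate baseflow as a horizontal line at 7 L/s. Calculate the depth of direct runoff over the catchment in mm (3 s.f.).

Direct runoff: 0.0, 3.0, 27.0, 51.0, 54.0, 99.0, 124.0, 96.0, 74.0, 57.0, 44.0, 33.0, 26.0, 0.0 L/s; ΣQ_DR = 688.0 L/s.
V = ΣQ_DR · Δt = 688.0 × 10800 s = 7.430 × 10^6 L.
Over A = 20.2 ha, depth = V / A = 36.8 mm.

d ≈ 36.8 mm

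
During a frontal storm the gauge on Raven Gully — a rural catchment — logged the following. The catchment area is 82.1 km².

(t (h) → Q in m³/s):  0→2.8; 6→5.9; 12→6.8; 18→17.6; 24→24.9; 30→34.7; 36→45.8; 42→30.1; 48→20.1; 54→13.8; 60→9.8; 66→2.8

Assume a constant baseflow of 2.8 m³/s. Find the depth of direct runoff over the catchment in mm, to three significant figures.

d ≈ 47.8 mm

Direct runoff: 0.0, 3.1, 4.0, 14.8, 22.1, 31.9, 43.0, 27.3, 17.3, 11.0, 7.0, 0.0 m³/s; ΣQ_DR = 181.5 m³/s.
V = ΣQ_DR · Δt = 181.5 × 21600 s = 3.920 × 10^6 m³.
Over A = 82.1 km², depth = V / A = 47.8 mm.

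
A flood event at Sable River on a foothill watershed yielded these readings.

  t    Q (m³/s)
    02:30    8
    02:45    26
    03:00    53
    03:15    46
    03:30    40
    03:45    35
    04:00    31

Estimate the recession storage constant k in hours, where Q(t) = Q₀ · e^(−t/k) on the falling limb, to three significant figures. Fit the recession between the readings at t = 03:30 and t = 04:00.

On the falling limb, Q drops from 40 to 31 m³/s between t = 03:30 and t = 04:00 (Δt = 0.5 h).
k = −Δt / ln(Q₂/Q₁) = −0.5 / ln(31/40) = 1.96 h.

k ≈ 1.96 h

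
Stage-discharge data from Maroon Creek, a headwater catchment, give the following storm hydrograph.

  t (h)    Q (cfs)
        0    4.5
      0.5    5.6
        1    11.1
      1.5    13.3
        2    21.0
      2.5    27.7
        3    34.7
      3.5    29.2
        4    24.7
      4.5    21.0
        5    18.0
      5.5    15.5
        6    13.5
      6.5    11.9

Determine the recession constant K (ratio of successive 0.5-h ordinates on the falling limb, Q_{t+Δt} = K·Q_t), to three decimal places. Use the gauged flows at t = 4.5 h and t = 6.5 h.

Using the recession-limb readings at t = 4.5 h and t = 6.5 h: Q falls from 21.0 to 11.9 cfs over 4 intervals.
K = (Q₂/Q₁)^(1/4) = (11.9/21.0)^(1/4) = 0.868.

K ≈ 0.868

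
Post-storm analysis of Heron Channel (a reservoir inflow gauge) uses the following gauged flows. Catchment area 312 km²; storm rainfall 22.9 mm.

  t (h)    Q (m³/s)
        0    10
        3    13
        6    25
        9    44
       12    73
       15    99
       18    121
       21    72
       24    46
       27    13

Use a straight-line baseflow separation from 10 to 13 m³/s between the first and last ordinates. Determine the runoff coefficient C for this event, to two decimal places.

ΣQ_DR = 401.0 m³/s; V = ΣQ_DR·Δt = 4.331 × 10^6 m³.
Runoff depth d = V / A = 13.88 mm.
C = d / P = 13.88 / 22.9 = 0.61.

C ≈ 0.61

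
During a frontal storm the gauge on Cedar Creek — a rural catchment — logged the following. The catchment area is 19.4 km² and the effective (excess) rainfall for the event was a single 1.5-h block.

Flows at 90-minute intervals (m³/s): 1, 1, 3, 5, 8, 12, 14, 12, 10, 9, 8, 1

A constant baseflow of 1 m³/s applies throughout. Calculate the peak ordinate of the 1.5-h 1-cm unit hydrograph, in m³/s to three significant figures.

Direct runoff: 0.0, 0.0, 2.0, 4.0, 7.0, 11.0, 13.0, 11.0, 9.0, 8.0, 7.0, 0.0 m³/s; ΣQ_DR = 72.00 m³/s, peak = 13.0 m³/s.
Runoff depth d = ΣQ_DR·Δt / A = 72.00 × 5400 / (19.4 km²) = 20.04 mm.
The 1-cm UH is the DRH scaled by (10 mm)/d, so U_p = 13.0 × 10/20.04 = 6.49 m³/s.

U_p ≈ 6.49 m³/s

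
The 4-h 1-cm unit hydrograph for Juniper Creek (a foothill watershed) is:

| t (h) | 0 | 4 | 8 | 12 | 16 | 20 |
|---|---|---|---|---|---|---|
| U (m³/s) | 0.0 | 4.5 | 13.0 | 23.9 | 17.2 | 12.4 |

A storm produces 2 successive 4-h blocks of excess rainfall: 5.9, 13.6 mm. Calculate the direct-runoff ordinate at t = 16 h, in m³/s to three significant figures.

By discrete convolution, Q_j = Σ (P_i / 10 mm) · U_{j−i}.
At t = 16 h (j=4): Q = (5.9/10)·17.2 + (13.6/10)·23.9 = 42.7 m³/s.

Q ≈ 42.7 m³/s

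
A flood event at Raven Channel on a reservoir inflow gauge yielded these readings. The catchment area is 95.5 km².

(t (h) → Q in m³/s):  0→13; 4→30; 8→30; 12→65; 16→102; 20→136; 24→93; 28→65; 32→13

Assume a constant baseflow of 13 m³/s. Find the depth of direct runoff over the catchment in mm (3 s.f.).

Direct runoff: 0.0, 17.0, 17.0, 52.0, 89.0, 123.0, 80.0, 52.0, 0.0 m³/s; ΣQ_DR = 430.0 m³/s.
V = ΣQ_DR · Δt = 430.0 × 14400 s = 6.192 × 10^6 m³.
Over A = 95.5 km², depth = V / A = 64.8 mm.

d ≈ 64.8 mm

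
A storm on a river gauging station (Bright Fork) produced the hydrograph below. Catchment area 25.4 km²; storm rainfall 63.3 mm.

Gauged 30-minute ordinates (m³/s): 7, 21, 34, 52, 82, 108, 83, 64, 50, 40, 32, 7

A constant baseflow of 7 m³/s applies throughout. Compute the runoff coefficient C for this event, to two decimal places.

C ≈ 0.56

ΣQ_DR = 496.0 m³/s; V = ΣQ_DR·Δt = 8.928 × 10^5 m³.
Runoff depth d = V / A = 35.15 mm.
C = d / P = 35.15 / 63.3 = 0.56.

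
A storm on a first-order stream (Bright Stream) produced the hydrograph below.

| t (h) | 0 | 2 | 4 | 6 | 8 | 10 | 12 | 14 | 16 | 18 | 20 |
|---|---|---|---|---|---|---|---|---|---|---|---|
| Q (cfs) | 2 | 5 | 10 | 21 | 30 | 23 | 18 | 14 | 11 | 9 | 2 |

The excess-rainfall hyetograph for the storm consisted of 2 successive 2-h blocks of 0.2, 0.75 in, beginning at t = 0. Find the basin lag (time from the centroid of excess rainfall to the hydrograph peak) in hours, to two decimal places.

Centroid of excess rainfall: t_c = Σ P_i·t̄_i / ΣP_i = 2.5789 h (block centres at 1, 3 h).
Hydrograph peak occurs at t = 8 h, so basin lag t_L = 8 − 2.5789 = 5.42 h.

t_L ≈ 5.42 h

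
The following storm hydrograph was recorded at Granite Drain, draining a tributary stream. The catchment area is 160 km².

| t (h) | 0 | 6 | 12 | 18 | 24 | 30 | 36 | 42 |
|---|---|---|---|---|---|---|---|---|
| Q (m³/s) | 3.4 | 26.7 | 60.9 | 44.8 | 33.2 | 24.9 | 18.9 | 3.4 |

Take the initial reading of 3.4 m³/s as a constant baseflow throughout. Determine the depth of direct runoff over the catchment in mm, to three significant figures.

Direct runoff: 0.0, 23.3, 57.5, 41.4, 29.8, 21.5, 15.5, 0.0 m³/s; ΣQ_DR = 189.0 m³/s.
V = ΣQ_DR · Δt = 189.0 × 21600 s = 4.082 × 10^6 m³.
Over A = 160 km², depth = V / A = 25.5 mm.

d ≈ 25.5 mm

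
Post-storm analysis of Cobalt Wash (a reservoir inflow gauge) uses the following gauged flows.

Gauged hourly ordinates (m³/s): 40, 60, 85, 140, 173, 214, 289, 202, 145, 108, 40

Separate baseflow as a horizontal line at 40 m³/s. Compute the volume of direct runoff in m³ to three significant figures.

V ≈ 3.80 × 10^6 m³

Direct-runoff ordinates (Q − Q_b): 0.0, 20.0, 45.0, 100.0, 133.0, 174.0, 249.0, 162.0, 105.0, 68.0, 0.0 m³/s.
ΣQ_DR = 1056 m³/s.
With Δt = 1 h = 3600 s, V = ΣQ_DR · Δt = 1056 × 3600 = 3.80 × 10^6 m³.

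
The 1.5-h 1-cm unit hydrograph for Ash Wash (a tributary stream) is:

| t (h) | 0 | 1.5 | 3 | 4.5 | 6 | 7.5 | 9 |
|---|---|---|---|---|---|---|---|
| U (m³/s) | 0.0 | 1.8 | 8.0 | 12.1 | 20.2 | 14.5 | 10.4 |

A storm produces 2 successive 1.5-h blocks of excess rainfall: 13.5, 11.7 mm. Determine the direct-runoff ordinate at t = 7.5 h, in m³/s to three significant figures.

By discrete convolution, Q_j = Σ (P_i / 10 mm) · U_{j−i}.
At t = 7.5 h (j=5): Q = (13.5/10)·14.5 + (11.7/10)·20.2 = 43.2 m³/s.

Q ≈ 43.2 m³/s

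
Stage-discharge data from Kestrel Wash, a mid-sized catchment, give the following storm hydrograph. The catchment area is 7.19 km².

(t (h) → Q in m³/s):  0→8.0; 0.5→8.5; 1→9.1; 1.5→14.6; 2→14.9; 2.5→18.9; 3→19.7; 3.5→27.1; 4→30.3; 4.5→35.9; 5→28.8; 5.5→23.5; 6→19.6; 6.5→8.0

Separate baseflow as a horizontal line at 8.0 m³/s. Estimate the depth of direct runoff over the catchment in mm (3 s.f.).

d ≈ 38.8 mm

Direct runoff: 0.0, 0.5, 1.1, 6.6, 6.9, 10.9, 11.7, 19.1, 22.3, 27.9, 20.8, 15.5, 11.6, 0.0 m³/s; ΣQ_DR = 154.9 m³/s.
V = ΣQ_DR · Δt = 154.9 × 1800 s = 2.788 × 10^5 m³.
Over A = 7.19 km², depth = V / A = 38.8 mm.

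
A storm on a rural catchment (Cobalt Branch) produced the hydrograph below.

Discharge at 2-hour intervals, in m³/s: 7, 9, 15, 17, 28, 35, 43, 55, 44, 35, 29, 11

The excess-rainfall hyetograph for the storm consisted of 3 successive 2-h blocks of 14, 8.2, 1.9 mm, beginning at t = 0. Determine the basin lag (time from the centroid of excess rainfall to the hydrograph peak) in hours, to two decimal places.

Centroid of excess rainfall: t_c = Σ P_i·t̄_i / ΣP_i = 1.9959 h (block centres at 1, 3, 5 h).
Hydrograph peak occurs at t = 14 h, so basin lag t_L = 14 − 1.9959 = 12.00 h.

t_L ≈ 12.00 h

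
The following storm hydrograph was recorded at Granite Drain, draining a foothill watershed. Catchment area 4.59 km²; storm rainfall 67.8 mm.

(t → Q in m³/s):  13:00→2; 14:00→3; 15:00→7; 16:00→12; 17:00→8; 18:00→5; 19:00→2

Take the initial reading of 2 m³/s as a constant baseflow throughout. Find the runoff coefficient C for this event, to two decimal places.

C ≈ 0.29

ΣQ_DR = 25.00 m³/s; V = ΣQ_DR·Δt = 90000 m³.
Runoff depth d = V / A = 19.61 mm.
C = d / P = 19.61 / 67.8 = 0.29.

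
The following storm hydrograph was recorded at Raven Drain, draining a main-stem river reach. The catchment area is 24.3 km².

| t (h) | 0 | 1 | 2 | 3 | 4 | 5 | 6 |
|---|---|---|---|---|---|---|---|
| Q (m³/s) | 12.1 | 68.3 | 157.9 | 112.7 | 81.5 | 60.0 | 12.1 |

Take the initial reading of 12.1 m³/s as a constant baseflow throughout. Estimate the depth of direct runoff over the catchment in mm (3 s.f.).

Direct runoff: 0.0, 56.2, 145.8, 100.6, 69.4, 47.9, 0.0 m³/s; ΣQ_DR = 419.9 m³/s.
V = ΣQ_DR · Δt = 419.9 × 3600 s = 1.512 × 10^6 m³.
Over A = 24.3 km², depth = V / A = 62.2 mm.

d ≈ 62.2 mm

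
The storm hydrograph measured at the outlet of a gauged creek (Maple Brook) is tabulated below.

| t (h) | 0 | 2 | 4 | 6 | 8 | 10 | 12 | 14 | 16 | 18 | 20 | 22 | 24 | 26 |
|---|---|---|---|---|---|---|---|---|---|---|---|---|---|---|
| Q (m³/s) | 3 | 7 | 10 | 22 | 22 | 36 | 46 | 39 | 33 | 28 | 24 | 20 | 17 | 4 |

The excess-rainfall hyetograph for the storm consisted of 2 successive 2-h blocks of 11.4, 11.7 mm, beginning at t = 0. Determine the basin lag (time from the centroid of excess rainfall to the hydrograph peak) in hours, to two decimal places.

t_L ≈ 9.99 h

Centroid of excess rainfall: t_c = Σ P_i·t̄_i / ΣP_i = 2.0130 h (block centres at 1, 3 h).
Hydrograph peak occurs at t = 12 h, so basin lag t_L = 12 − 2.0130 = 9.99 h.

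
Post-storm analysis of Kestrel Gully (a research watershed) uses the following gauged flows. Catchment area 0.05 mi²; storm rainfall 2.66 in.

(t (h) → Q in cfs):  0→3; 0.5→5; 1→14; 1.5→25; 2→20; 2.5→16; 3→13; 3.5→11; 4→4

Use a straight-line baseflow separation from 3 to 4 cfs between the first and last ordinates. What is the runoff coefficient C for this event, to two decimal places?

ΣQ_DR = 79.50 cfs; V = ΣQ_DR·Δt = 1.431 × 10^5 ft³.
Runoff depth d = V / A = 1.232 in.
C = d / P = 1.232 / 2.66 = 0.46.

C ≈ 0.46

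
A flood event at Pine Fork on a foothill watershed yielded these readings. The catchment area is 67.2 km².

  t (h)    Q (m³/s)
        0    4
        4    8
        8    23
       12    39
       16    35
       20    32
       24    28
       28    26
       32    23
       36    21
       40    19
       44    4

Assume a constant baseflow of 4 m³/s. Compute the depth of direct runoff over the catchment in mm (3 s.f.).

d ≈ 45.9 mm

Direct runoff: 0.0, 4.0, 19.0, 35.0, 31.0, 28.0, 24.0, 22.0, 19.0, 17.0, 15.0, 0.0 m³/s; ΣQ_DR = 214.0 m³/s.
V = ΣQ_DR · Δt = 214.0 × 14400 s = 3.082 × 10^6 m³.
Over A = 67.2 km², depth = V / A = 45.9 mm.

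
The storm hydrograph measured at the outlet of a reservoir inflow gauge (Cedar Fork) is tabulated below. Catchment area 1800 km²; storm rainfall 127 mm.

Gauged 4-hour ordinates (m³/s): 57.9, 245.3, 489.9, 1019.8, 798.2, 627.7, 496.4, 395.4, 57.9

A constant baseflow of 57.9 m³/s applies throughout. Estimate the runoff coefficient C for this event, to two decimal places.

ΣQ_DR = 3667 m³/s; V = ΣQ_DR·Δt = 5.281 × 10^7 m³.
Runoff depth d = V / A = 29.34 mm.
C = d / P = 29.34 / 127 = 0.23.

C ≈ 0.23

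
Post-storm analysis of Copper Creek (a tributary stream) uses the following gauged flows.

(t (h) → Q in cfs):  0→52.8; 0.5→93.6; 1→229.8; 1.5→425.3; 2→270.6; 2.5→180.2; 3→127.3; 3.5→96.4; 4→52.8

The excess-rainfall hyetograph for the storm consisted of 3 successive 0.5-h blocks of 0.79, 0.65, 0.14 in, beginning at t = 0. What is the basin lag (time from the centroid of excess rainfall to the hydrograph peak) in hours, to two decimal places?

t_L ≈ 0.96 h

Centroid of excess rainfall: t_c = Σ P_i·t̄_i / ΣP_i = 0.5443 h (block centres at 0.25, 0.75, 1.25 h).
Hydrograph peak occurs at t = 1.5 h, so basin lag t_L = 1.5 − 0.5443 = 0.96 h.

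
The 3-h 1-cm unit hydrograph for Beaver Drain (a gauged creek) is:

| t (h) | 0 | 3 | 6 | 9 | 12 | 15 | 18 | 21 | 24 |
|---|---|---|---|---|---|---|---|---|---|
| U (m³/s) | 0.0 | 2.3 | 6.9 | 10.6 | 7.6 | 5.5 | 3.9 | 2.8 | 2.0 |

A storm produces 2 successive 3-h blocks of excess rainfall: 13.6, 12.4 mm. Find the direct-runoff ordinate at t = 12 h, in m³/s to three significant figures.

Q ≈ 23.5 m³/s

By discrete convolution, Q_j = Σ (P_i / 10 mm) · U_{j−i}.
At t = 12 h (j=4): Q = (13.6/10)·7.6 + (12.4/10)·10.6 = 23.5 m³/s.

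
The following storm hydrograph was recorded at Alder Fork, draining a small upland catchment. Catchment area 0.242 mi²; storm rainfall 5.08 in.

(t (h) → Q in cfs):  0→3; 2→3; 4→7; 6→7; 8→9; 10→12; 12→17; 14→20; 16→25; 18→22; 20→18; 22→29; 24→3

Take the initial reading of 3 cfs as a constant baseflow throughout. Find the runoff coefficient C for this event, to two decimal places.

C ≈ 0.34

ΣQ_DR = 136.0 cfs; V = ΣQ_DR·Δt = 9.792 × 10^5 ft³.
Runoff depth d = V / A = 1.742 in.
C = d / P = 1.742 / 5.08 = 0.34.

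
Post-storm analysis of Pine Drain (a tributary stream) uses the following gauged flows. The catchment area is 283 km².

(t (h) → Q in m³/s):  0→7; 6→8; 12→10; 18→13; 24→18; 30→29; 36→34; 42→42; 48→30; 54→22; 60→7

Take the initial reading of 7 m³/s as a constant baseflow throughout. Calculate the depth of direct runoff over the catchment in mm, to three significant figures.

d ≈ 10.9 mm

Direct runoff: 0.0, 1.0, 3.0, 6.0, 11.0, 22.0, 27.0, 35.0, 23.0, 15.0, 0.0 m³/s; ΣQ_DR = 143.0 m³/s.
V = ΣQ_DR · Δt = 143.0 × 21600 s = 3.089 × 10^6 m³.
Over A = 283 km², depth = V / A = 10.9 mm.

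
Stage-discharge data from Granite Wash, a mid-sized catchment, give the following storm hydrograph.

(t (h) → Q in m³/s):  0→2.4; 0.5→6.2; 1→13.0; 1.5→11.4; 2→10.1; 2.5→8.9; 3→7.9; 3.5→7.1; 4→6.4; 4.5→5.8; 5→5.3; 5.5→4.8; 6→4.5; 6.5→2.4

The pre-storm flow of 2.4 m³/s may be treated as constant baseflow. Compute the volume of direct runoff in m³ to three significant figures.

V ≈ 1.13 × 10^5 m³

Direct-runoff ordinates (Q − Q_b): 0.0, 3.8, 10.6, 9.0, 7.7, 6.5, 5.5, 4.7, 4.0, 3.4, 2.9, 2.4, 2.1, 0.0 m³/s.
ΣQ_DR = 62.60 m³/s.
With Δt = 0.5 h = 1800 s, V = ΣQ_DR · Δt = 62.60 × 1800 = 1.13 × 10^5 m³.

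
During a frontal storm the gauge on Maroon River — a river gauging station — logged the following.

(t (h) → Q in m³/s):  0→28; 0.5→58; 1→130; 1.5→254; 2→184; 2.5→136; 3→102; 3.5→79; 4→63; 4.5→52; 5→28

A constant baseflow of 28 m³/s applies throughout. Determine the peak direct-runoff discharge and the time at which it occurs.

Q_p = 226.0 m³/s at t = 1.5 h

Subtracting baseflow gives direct-runoff ordinates: 0.0, 30.0, 102.0, 226.0, 156.0, 108.0, 74.0, 51.0, 35.0, 24.0, 0.0 m³/s.
The maximum is 226.0 m³/s, occurring at the reading for t = 1.5 h.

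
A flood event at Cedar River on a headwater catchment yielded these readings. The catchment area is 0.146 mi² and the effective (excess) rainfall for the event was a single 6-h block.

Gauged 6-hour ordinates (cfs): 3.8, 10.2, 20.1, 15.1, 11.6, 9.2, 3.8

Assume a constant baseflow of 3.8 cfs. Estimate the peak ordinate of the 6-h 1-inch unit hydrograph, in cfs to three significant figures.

U_p ≈ 5.42 cfs

Direct runoff: 0.0, 6.4, 16.3, 11.3, 7.8, 5.4, 0.0 cfs; ΣQ_DR = 47.20 cfs, peak = 16.3 cfs.
Runoff depth d = ΣQ_DR·Δt / A = 47.20 × 21600 / (0.146 mi²) = 3.006 in.
The 1-inch UH is the DRH scaled by (1 in)/d, so U_p = 16.3 × 1/3.006 = 5.42 cfs.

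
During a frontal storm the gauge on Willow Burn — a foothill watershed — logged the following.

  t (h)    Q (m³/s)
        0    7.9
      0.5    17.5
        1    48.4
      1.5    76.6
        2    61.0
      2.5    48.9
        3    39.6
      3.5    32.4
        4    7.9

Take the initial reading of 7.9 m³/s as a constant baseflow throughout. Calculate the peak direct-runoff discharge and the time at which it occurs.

Q_p = 68.7 m³/s at t = 1.5 h

Subtracting baseflow gives direct-runoff ordinates: 0.0, 9.6, 40.5, 68.7, 53.1, 41.0, 31.7, 24.5, 0.0 m³/s.
The maximum is 68.7 m³/s, occurring at the reading for t = 1.5 h.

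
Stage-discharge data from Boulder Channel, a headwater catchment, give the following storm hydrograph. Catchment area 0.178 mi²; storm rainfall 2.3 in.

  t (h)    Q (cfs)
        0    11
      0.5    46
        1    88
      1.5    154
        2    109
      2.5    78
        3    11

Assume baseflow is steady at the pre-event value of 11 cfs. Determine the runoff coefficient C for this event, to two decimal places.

ΣQ_DR = 420.0 cfs; V = ΣQ_DR·Δt = 7.560 × 10^5 ft³.
Runoff depth d = V / A = 1.828 in.
C = d / P = 1.828 / 2.3 = 0.79.

C ≈ 0.79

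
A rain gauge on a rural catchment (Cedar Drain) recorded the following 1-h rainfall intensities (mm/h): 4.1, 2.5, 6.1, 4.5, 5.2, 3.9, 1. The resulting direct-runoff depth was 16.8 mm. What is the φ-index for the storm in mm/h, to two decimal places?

φ ≈ 1.58 mm/h

Only the 6 blocks with intensity above φ contribute runoff: 4.1, 2.5, 6.1, 4.5, 5.2, 3.9 mm/h.
Σ(I−φ)·Δt = d  ⇒  (4.1+2.5+6.1+4.5+5.2+3.9 − 6φ)·1 = 16.8
φ = (26.30 − 16.8/1) / 6 = 1.58 mm/h.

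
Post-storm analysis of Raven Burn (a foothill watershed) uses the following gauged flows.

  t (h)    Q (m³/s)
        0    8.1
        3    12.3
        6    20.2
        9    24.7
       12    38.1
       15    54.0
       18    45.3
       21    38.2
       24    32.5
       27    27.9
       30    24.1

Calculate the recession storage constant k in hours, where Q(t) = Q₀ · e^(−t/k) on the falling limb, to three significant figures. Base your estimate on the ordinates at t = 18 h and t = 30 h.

k ≈ 19.0 h

On the falling limb, Q drops from 45.3 to 24.1 m³/s between t = 18 h and t = 30 h (Δt = 12 h).
k = −Δt / ln(Q₂/Q₁) = −12 / ln(24.1/45.3) = 19.0 h.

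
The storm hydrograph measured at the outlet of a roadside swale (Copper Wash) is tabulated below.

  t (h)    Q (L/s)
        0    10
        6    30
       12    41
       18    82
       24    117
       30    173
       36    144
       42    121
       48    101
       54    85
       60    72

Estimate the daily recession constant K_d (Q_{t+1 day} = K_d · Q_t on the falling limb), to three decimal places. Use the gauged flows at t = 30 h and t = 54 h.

Between t = 30 h and t = 54 h the flow falls from 173 to 85 L/s over 4×6 h = 24 h.
Per-interval ratio K = (85/173)^(1/4) = 0.8372; K_d = K^(24/6) = 0.491.

K_d ≈ 0.491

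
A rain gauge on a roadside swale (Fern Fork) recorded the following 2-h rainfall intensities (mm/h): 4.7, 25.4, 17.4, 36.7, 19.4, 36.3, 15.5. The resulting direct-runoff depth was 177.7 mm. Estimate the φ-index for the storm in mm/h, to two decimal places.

φ ≈ 10.31 mm/h

Only the 6 blocks with intensity above φ contribute runoff: 25.4, 17.4, 36.7, 19.4, 36.3, 15.5 mm/h.
Σ(I−φ)·Δt = d  ⇒  (25.4+17.4+36.7+19.4+36.3+15.5 − 6φ)·2 = 177.7
φ = (150.7 − 177.7/2) / 6 = 10.31 mm/h.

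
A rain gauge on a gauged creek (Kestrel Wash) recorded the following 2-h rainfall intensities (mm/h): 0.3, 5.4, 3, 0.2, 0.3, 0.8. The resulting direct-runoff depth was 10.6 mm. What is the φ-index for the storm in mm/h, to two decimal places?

φ ≈ 1.55 mm/h

Only the 2 blocks with intensity above φ contribute runoff: 5.4, 3 mm/h.
Σ(I−φ)·Δt = d  ⇒  (5.4+3 − 2φ)·2 = 10.6
φ = (8.400 − 10.6/2) / 2 = 1.55 mm/h.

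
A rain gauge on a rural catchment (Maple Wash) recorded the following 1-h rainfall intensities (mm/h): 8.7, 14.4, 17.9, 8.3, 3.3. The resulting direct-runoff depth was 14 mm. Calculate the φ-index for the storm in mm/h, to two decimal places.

φ ≈ 9.15 mm/h

Only the 2 blocks with intensity above φ contribute runoff: 14.4, 17.9 mm/h.
Σ(I−φ)·Δt = d  ⇒  (14.4+17.9 − 2φ)·1 = 14
φ = (32.30 − 14/1) / 2 = 9.15 mm/h.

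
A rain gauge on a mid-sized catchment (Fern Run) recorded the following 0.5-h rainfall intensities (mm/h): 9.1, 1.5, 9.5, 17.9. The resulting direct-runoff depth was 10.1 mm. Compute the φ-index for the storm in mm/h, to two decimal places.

Only the 3 blocks with intensity above φ contribute runoff: 9.1, 9.5, 17.9 mm/h.
Σ(I−φ)·Δt = d  ⇒  (9.1+9.5+17.9 − 3φ)·0.5 = 10.1
φ = (36.50 − 10.1/0.5) / 3 = 5.43 mm/h.

φ ≈ 5.43 mm/h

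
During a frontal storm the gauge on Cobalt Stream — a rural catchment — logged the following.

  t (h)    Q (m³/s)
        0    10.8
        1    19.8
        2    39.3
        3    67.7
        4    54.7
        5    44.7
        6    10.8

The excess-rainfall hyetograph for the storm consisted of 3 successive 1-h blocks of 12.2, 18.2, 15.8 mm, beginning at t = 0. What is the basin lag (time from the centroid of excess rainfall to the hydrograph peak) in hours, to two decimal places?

Centroid of excess rainfall: t_c = Σ P_i·t̄_i / ΣP_i = 1.5779 h (block centres at 0.5, 1.5, 2.5 h).
Hydrograph peak occurs at t = 3 h, so basin lag t_L = 3 − 1.5779 = 1.42 h.

t_L ≈ 1.42 h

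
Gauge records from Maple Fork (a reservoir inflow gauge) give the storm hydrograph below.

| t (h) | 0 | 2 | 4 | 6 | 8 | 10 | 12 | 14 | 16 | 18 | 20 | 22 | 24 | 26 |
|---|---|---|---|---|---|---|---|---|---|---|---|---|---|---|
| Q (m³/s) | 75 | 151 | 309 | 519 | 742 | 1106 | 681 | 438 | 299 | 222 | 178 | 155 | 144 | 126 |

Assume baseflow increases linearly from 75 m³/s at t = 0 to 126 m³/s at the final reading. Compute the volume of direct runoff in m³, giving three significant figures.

Direct-runoff ordinates (Q − Q_b): 0.00, 72.08, 226.15, 432.23, 651.31, 1011.38, 582.46, 335.54, 192.62, 111.69, 63.77, 36.85, 21.92, 0.00 m³/s.
ΣQ_DR = 3738 m³/s.
With Δt = 2 h = 7200 s, V = ΣQ_DR · Δt = 3738 × 7200 = 2.69 × 10^7 m³.

V ≈ 2.69 × 10^7 m³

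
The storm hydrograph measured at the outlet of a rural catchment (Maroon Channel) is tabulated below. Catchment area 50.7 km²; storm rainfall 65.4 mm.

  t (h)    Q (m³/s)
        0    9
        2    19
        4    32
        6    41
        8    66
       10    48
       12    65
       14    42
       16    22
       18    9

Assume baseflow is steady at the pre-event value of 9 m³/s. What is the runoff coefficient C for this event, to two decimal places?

ΣQ_DR = 263.0 m³/s; V = ΣQ_DR·Δt = 1.894 × 10^6 m³.
Runoff depth d = V / A = 37.35 mm.
C = d / P = 37.35 / 65.4 = 0.57.

C ≈ 0.57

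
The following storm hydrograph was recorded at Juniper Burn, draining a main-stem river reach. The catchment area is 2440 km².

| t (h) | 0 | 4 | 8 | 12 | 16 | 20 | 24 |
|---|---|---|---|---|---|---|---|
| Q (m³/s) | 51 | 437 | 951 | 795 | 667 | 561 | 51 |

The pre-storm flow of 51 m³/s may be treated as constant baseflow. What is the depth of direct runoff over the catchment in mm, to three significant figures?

d ≈ 18.6 mm

Direct runoff: 0.0, 386.0, 900.0, 744.0, 616.0, 510.0, 0.0 m³/s; ΣQ_DR = 3156 m³/s.
V = ΣQ_DR · Δt = 3156 × 14400 s = 4.545 × 10^7 m³.
Over A = 2440 km², depth = V / A = 18.6 mm.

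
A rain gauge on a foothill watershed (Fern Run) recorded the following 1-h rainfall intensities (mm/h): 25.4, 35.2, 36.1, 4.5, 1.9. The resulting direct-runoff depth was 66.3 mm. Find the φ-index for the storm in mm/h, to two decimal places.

φ ≈ 10.13 mm/h

Only the 3 blocks with intensity above φ contribute runoff: 25.4, 35.2, 36.1 mm/h.
Σ(I−φ)·Δt = d  ⇒  (25.4+35.2+36.1 − 3φ)·1 = 66.3
φ = (96.70 − 66.3/1) / 3 = 10.13 mm/h.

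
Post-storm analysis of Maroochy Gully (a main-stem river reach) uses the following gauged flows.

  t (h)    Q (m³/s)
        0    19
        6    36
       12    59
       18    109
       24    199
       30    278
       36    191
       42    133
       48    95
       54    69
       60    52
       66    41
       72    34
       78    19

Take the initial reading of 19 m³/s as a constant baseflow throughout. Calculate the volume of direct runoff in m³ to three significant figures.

V ≈ 2.31 × 10^7 m³

Direct-runoff ordinates (Q − Q_b): 0.0, 17.0, 40.0, 90.0, 180.0, 259.0, 172.0, 114.0, 76.0, 50.0, 33.0, 22.0, 15.0, 0.0 m³/s.
ΣQ_DR = 1068 m³/s.
With Δt = 6 h = 21600 s, V = ΣQ_DR · Δt = 1068 × 21600 = 2.31 × 10^7 m³.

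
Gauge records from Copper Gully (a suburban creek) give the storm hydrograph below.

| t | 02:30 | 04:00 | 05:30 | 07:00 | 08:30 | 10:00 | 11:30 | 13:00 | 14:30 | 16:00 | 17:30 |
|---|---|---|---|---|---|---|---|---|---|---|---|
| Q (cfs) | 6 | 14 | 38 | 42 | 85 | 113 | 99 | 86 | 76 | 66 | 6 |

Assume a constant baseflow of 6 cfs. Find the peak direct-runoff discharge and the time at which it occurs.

Subtracting baseflow gives direct-runoff ordinates: 0.0, 8.0, 32.0, 36.0, 79.0, 107.0, 93.0, 80.0, 70.0, 60.0, 0.0 cfs.
The maximum is 107.0 cfs, occurring at the reading for t = 10:00.

Q_p = 107.0 cfs at t = 10:00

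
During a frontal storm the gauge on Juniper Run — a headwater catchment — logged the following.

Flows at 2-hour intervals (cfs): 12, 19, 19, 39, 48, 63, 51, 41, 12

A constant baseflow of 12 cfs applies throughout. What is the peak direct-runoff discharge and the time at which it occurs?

Q_p = 51.0 cfs at t = 10 h

Subtracting baseflow gives direct-runoff ordinates: 0.0, 7.0, 7.0, 27.0, 36.0, 51.0, 39.0, 29.0, 0.0 cfs.
The maximum is 51.0 cfs, occurring at the reading for t = 10 h.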